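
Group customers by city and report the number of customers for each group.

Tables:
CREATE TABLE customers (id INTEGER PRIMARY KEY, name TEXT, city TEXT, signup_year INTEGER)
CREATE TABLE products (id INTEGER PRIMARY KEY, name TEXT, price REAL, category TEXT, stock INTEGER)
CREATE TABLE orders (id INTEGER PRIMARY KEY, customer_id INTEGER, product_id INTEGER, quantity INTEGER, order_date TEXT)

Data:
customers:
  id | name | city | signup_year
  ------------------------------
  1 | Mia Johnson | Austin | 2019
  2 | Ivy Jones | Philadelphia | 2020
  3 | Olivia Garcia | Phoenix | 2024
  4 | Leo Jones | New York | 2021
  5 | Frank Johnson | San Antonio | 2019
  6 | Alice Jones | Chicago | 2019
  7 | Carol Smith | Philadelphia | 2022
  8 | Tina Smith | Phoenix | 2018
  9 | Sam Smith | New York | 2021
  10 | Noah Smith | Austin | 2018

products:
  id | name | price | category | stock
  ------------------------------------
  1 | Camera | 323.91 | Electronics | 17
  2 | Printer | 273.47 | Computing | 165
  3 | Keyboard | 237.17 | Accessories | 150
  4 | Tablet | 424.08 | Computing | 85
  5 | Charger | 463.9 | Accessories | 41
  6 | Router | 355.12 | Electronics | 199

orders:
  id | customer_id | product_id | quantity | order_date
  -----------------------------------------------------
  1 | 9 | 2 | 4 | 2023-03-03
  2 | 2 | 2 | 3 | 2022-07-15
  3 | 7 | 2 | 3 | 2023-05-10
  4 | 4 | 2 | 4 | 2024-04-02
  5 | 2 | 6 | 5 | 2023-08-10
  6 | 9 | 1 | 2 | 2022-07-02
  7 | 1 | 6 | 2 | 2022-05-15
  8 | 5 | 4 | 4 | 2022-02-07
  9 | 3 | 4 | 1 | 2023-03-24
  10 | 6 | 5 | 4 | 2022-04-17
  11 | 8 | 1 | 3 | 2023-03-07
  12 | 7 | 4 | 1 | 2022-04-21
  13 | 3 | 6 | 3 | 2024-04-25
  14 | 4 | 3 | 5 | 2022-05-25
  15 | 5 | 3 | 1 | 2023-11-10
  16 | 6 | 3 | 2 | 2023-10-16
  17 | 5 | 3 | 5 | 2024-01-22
SELECT city, COUNT(*) AS n FROM customers GROUP BY city

Execution result:
city | n
Austin | 2
Chicago | 1
New York | 2
Philadelphia | 2
Phoenix | 2
San Antonio | 1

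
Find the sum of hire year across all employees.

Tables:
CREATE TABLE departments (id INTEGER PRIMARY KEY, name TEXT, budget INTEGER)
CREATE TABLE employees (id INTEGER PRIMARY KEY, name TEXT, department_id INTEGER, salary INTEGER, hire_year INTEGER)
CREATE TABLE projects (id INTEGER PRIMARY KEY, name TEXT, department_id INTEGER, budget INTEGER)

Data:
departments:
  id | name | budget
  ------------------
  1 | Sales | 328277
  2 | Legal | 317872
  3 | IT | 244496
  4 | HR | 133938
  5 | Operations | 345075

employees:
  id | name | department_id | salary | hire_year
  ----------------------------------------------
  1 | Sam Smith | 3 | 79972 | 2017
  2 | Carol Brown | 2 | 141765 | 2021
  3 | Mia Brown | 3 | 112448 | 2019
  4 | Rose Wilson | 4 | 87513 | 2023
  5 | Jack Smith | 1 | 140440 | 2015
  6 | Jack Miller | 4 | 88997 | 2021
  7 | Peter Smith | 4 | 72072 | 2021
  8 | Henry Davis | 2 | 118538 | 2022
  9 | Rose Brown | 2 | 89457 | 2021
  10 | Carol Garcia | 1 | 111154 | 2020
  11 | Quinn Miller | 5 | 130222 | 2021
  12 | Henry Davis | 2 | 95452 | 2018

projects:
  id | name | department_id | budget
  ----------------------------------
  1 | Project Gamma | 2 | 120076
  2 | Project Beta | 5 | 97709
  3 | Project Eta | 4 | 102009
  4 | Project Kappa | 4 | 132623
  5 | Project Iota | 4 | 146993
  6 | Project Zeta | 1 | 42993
SELECT SUM(hire_year) FROM employees

Execution result:
24239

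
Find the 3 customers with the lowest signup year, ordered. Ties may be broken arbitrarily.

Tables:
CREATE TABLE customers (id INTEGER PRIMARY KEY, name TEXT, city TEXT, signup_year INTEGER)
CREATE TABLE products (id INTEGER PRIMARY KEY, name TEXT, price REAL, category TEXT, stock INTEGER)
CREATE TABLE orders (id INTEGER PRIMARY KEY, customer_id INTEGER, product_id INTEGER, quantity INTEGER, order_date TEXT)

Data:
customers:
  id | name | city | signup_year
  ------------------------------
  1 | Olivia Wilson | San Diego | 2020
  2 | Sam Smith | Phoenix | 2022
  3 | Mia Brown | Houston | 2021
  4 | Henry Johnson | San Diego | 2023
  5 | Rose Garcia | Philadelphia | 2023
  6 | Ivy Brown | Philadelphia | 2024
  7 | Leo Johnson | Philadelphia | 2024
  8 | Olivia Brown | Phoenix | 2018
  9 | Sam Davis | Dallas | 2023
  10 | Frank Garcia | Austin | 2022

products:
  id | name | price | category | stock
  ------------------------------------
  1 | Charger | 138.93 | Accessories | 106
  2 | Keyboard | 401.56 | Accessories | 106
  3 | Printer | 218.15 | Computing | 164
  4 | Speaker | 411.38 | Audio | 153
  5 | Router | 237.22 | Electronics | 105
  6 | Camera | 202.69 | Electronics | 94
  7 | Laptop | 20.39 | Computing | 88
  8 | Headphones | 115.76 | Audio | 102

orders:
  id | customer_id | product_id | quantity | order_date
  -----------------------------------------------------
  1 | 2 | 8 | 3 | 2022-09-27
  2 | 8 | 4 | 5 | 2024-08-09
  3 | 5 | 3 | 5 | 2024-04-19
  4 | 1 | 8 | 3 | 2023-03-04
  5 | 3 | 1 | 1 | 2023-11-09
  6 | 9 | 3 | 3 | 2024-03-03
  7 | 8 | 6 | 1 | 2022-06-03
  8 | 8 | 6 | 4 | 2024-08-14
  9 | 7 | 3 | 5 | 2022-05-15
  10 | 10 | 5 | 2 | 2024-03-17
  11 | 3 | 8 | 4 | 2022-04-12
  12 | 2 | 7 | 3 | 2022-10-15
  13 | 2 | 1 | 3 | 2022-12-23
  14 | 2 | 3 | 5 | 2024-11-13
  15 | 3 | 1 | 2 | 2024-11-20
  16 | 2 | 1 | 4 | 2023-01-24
SELECT name, signup_year FROM customers ORDER BY signup_year ASC LIMIT 3

Execution result:
name | signup_year
Olivia Brown | 2018
Olivia Wilson | 2020
Mia Brown | 2021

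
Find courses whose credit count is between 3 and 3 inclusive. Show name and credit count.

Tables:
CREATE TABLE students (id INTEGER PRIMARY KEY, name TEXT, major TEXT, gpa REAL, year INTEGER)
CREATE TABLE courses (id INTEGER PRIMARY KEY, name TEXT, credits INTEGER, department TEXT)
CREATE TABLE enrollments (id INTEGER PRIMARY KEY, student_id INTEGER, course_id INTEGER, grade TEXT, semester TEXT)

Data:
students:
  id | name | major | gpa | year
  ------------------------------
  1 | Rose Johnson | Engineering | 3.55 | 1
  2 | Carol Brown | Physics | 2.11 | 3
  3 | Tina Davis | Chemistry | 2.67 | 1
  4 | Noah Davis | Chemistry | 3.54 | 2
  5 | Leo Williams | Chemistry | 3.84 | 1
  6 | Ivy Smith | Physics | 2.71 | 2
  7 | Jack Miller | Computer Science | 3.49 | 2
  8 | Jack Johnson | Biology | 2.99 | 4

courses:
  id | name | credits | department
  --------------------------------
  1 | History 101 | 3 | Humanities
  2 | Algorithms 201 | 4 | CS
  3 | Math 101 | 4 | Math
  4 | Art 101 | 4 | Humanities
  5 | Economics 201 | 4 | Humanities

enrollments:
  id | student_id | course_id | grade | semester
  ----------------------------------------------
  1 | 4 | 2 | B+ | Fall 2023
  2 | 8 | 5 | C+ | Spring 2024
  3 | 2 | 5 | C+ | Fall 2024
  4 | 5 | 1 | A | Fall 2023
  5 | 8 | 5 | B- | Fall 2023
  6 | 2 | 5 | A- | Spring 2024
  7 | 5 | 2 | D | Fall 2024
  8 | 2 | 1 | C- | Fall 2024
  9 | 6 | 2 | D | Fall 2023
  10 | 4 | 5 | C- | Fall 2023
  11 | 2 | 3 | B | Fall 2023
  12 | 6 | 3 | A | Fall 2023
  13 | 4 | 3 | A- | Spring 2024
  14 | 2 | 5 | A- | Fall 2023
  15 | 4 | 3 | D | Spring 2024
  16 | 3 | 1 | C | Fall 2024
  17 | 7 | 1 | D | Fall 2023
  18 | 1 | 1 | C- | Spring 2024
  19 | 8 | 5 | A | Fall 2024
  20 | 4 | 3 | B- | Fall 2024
SELECT name, credits FROM courses WHERE credits BETWEEN 3 AND 3

Execution result:
name | credits
History 101 | 3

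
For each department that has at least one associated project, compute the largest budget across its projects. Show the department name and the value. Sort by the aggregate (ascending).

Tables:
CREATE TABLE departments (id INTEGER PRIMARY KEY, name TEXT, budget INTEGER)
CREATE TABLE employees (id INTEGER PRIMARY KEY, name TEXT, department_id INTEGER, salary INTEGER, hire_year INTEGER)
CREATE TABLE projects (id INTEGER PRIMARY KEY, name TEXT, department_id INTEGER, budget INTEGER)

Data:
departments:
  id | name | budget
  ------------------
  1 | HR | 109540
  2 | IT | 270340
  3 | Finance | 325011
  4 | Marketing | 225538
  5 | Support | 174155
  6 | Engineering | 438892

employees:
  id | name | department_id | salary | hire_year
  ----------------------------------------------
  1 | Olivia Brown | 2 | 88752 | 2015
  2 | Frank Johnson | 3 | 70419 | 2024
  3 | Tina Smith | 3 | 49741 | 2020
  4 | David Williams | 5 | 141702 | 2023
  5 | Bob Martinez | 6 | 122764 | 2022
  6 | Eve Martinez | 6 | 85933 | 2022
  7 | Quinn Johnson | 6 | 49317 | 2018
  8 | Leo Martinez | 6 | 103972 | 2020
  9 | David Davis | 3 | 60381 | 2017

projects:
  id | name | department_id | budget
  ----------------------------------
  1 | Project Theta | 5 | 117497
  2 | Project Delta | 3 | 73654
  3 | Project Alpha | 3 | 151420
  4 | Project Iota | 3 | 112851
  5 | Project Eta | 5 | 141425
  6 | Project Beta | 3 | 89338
SELECT p.name, MAX(c.budget) AS max_budget FROM projects c JOIN departments p ON c.department_id = p.id GROUP BY p.id, p.name ORDER BY max_budget ASC

Execution result:
name | max_budget
Support | 141425
Finance | 151420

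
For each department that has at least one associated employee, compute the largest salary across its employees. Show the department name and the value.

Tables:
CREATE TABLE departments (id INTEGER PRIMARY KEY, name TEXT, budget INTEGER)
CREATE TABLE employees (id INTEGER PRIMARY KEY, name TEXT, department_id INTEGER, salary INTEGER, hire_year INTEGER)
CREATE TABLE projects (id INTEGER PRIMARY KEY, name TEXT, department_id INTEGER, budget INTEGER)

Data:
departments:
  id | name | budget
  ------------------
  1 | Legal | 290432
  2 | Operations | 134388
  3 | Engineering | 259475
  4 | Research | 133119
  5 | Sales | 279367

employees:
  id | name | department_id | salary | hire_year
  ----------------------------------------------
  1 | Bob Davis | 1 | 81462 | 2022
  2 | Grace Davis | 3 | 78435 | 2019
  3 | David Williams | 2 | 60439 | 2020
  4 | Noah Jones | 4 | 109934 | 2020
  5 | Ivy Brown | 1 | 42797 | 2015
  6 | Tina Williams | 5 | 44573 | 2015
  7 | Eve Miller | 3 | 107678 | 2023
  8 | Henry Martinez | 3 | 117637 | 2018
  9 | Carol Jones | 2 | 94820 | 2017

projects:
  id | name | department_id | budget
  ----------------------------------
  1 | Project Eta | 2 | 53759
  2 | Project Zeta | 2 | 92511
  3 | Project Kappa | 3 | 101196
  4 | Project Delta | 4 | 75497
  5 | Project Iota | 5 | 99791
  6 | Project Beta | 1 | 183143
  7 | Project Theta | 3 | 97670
SELECT p.name, MAX(c.salary) AS max_salary FROM employees c JOIN departments p ON c.department_id = p.id GROUP BY p.id, p.name

Execution result:
name | max_salary
Legal | 81462
Operations | 94820
Engineering | 117637
Research | 109934
Sales | 44573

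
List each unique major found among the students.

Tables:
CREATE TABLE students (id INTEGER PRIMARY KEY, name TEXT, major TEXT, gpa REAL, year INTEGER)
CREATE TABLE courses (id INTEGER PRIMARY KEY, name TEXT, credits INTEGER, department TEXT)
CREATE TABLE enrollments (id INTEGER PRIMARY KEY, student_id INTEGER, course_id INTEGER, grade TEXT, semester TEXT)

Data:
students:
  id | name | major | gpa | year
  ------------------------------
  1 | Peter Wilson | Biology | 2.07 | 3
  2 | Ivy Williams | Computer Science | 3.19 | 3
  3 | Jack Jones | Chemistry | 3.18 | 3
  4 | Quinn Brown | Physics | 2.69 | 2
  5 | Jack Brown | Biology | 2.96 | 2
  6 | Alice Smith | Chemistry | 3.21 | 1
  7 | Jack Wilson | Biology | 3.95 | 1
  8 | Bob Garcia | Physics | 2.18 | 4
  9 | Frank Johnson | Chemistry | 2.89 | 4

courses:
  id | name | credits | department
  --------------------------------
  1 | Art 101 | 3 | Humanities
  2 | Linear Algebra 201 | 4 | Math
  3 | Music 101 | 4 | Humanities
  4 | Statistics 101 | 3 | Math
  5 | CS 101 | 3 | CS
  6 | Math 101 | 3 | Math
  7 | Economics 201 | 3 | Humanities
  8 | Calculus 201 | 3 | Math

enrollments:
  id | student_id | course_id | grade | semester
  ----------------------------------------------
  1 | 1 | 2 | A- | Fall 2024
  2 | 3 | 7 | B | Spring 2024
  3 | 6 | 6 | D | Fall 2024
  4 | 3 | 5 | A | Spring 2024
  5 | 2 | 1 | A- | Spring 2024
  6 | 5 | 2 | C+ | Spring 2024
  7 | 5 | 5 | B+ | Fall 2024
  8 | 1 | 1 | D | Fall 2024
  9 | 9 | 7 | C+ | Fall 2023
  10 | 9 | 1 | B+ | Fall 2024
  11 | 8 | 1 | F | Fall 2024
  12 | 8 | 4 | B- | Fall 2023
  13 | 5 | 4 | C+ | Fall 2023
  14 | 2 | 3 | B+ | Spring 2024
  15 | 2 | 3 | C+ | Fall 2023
SELECT DISTINCT major FROM students

Execution result:
major
Biology
Computer Science
Chemistry
Physics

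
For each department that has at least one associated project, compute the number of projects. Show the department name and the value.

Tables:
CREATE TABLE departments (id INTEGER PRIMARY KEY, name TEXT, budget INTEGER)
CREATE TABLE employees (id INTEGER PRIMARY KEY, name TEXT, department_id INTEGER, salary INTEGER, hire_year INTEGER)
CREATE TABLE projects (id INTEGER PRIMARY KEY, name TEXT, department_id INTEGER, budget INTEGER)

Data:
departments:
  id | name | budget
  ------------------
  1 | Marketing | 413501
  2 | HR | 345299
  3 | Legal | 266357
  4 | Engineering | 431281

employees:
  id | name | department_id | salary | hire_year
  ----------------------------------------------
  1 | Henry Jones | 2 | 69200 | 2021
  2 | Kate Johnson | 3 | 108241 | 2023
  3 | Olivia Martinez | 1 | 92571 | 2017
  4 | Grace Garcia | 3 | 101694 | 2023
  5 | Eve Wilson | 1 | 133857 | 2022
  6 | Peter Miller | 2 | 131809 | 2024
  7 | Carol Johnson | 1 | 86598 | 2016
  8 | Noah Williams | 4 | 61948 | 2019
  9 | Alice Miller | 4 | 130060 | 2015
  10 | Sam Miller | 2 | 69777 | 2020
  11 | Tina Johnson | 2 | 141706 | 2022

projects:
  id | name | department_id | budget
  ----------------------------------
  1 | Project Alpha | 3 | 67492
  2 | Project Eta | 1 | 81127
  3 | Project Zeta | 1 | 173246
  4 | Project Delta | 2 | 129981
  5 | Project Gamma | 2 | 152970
SELECT p.name, COUNT(*) AS n FROM projects c JOIN departments p ON c.department_id = p.id GROUP BY p.id, p.name

Execution result:
name | n
Marketing | 2
HR | 2
Legal | 1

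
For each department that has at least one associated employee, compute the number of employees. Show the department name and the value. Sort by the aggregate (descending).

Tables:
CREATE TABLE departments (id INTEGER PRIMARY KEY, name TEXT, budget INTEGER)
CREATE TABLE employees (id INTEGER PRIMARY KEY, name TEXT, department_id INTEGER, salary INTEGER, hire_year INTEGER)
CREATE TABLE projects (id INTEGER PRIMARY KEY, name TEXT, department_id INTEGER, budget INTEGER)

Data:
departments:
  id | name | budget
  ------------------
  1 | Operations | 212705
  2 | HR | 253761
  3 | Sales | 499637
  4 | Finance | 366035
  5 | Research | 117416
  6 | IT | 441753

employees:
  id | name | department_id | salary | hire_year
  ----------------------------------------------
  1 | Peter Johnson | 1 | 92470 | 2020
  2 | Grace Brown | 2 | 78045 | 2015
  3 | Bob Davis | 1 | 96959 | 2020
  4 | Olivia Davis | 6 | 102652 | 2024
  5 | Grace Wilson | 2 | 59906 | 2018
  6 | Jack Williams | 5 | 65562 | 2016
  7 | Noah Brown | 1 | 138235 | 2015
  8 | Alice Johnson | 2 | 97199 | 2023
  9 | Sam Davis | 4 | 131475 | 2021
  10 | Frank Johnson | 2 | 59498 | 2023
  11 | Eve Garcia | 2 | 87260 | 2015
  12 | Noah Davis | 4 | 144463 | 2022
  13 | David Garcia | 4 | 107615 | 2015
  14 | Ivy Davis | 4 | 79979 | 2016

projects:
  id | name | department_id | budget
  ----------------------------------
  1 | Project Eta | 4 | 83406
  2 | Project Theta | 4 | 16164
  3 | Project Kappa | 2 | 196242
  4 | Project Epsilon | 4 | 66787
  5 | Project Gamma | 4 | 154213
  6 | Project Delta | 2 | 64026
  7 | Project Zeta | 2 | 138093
SELECT p.name, COUNT(*) AS n FROM employees c JOIN departments p ON c.department_id = p.id GROUP BY p.id, p.name ORDER BY n DESC

Execution result:
name | n
HR | 5
Finance | 4
Operations | 3
Research | 1
IT | 1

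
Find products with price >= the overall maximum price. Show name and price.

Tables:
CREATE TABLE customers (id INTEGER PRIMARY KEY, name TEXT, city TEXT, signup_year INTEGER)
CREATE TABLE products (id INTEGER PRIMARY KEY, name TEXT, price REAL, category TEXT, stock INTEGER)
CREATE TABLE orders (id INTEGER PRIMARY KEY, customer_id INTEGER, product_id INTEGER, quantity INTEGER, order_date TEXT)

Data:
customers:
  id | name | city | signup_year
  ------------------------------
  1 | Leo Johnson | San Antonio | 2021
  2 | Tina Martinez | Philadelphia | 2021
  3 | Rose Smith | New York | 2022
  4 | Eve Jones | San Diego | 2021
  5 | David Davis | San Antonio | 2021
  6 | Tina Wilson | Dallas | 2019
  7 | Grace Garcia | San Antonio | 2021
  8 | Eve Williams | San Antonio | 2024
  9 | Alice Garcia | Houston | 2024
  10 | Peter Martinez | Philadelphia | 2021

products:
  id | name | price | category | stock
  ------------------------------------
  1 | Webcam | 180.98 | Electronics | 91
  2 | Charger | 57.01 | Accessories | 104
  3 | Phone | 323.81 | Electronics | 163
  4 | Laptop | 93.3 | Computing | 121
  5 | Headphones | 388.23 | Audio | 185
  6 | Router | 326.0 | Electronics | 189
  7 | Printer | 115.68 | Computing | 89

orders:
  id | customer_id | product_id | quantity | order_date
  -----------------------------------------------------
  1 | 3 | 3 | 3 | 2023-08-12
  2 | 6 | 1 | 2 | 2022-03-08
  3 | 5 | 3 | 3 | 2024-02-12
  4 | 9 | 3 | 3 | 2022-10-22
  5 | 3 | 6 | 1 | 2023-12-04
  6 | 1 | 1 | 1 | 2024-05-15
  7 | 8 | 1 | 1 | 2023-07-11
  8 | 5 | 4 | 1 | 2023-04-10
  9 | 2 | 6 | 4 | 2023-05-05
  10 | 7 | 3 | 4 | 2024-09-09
SELECT name, price FROM products WHERE price >= (SELECT MAX(price) FROM products)

Execution result:
name | price
Headphones | 388.23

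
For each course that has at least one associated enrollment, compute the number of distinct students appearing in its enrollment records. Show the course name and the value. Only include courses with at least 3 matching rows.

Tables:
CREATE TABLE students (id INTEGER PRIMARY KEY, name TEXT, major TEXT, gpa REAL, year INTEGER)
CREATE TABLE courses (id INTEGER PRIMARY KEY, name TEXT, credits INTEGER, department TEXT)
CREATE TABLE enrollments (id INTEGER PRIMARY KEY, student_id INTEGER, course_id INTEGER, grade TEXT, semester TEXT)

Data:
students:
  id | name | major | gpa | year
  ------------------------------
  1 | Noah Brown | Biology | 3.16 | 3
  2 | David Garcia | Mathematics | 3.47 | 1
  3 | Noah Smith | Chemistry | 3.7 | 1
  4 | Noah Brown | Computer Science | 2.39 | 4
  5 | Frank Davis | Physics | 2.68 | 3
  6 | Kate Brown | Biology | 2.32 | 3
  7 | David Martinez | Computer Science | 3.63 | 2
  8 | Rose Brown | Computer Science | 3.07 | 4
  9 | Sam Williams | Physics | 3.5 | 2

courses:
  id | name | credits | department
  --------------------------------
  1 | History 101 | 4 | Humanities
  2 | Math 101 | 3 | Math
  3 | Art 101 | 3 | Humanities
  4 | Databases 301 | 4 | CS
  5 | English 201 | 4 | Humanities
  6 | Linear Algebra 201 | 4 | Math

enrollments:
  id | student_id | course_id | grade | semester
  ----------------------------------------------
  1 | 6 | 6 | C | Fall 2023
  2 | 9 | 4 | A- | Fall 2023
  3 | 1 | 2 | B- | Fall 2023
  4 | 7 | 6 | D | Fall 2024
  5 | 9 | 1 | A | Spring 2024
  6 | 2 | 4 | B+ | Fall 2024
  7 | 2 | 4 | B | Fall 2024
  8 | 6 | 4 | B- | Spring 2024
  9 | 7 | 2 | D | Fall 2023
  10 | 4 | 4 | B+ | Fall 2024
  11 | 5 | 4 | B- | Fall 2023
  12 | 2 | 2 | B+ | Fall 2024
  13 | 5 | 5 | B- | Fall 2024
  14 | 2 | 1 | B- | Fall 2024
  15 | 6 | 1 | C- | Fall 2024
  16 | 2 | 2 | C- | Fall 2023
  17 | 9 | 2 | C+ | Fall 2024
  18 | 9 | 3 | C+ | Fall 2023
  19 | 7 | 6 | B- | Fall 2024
SELECT p.name, COUNT(DISTINCT c.student_id) AS distinct_student_count FROM enrollments c JOIN courses p ON c.course_id = p.id GROUP BY p.id, p.name HAVING COUNT(*) >= 3

Execution result:
name | distinct_student_count
History 101 | 3
Math 101 | 4
Databases 301 | 5
Linear Algebra 201 | 2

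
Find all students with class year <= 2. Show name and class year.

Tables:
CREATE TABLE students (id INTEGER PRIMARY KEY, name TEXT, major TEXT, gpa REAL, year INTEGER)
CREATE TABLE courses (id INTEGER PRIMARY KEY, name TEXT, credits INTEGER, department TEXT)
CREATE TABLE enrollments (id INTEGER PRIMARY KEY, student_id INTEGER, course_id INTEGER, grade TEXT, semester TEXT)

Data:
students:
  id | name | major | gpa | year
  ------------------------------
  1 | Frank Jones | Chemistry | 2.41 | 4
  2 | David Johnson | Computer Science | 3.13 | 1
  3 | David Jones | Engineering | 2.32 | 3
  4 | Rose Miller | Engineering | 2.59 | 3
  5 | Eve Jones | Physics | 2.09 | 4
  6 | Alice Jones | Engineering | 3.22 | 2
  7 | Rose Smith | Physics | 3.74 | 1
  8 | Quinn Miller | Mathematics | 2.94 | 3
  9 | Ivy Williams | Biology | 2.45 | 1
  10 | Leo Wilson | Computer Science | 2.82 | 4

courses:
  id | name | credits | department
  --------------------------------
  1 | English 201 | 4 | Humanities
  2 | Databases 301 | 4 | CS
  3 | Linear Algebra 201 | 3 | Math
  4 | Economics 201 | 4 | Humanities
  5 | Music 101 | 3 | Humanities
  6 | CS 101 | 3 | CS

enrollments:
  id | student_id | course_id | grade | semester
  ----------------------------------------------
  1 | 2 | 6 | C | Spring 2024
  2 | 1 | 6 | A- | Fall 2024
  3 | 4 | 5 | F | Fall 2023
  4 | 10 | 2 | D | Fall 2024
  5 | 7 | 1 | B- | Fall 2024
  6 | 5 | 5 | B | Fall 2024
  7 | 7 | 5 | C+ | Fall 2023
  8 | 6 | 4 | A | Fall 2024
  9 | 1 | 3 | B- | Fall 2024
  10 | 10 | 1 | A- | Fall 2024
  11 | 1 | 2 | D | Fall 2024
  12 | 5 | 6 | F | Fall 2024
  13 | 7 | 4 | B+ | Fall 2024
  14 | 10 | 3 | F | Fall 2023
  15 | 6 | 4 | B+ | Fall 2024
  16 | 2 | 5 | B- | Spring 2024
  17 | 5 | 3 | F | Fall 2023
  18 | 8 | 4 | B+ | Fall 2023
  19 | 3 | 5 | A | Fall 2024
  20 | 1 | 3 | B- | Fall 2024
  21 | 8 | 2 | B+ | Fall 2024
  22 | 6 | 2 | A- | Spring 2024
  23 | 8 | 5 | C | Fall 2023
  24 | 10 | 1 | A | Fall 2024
SELECT name, year FROM students WHERE year <= 2

Execution result:
name | year
David Johnson | 1
Alice Jones | 2
Rose Smith | 1
Ivy Williams | 1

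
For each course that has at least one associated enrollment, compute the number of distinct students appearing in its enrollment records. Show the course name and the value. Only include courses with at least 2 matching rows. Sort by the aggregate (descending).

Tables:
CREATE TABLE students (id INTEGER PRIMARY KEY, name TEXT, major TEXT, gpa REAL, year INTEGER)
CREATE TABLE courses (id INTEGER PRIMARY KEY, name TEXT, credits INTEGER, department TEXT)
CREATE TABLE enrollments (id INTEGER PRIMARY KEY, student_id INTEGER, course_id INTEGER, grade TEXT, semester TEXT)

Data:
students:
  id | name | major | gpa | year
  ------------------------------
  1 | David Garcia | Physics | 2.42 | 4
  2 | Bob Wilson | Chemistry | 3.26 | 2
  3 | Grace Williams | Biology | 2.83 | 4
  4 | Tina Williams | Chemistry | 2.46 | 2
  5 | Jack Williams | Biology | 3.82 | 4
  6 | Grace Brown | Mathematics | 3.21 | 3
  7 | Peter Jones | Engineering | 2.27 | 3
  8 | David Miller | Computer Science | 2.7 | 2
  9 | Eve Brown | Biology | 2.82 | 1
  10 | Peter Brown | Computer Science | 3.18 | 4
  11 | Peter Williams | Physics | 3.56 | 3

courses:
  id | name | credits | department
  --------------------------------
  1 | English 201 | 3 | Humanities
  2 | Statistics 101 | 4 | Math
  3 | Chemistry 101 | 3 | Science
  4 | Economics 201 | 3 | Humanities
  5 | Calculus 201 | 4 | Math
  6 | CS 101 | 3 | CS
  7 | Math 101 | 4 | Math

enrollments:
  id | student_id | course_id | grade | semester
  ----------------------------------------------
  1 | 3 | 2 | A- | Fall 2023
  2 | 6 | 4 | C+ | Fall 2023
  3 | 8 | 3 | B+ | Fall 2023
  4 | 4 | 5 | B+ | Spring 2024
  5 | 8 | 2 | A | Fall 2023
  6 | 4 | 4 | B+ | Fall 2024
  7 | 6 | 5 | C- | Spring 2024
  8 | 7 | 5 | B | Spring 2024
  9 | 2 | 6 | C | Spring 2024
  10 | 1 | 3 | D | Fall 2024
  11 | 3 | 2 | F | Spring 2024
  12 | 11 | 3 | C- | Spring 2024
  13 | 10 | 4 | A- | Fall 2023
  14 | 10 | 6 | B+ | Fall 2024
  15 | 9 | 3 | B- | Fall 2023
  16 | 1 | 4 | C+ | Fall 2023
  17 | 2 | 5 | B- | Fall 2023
SELECT p.name, COUNT(DISTINCT c.student_id) AS distinct_student_count FROM enrollments c JOIN courses p ON c.course_id = p.id GROUP BY p.id, p.name HAVING COUNT(*) >= 2 ORDER BY distinct_student_count DESC

Execution result:
name | distinct_student_count
Chemistry 101 | 4
Economics 201 | 4
Calculus 201 | 4
Statistics 101 | 2
CS 101 | 2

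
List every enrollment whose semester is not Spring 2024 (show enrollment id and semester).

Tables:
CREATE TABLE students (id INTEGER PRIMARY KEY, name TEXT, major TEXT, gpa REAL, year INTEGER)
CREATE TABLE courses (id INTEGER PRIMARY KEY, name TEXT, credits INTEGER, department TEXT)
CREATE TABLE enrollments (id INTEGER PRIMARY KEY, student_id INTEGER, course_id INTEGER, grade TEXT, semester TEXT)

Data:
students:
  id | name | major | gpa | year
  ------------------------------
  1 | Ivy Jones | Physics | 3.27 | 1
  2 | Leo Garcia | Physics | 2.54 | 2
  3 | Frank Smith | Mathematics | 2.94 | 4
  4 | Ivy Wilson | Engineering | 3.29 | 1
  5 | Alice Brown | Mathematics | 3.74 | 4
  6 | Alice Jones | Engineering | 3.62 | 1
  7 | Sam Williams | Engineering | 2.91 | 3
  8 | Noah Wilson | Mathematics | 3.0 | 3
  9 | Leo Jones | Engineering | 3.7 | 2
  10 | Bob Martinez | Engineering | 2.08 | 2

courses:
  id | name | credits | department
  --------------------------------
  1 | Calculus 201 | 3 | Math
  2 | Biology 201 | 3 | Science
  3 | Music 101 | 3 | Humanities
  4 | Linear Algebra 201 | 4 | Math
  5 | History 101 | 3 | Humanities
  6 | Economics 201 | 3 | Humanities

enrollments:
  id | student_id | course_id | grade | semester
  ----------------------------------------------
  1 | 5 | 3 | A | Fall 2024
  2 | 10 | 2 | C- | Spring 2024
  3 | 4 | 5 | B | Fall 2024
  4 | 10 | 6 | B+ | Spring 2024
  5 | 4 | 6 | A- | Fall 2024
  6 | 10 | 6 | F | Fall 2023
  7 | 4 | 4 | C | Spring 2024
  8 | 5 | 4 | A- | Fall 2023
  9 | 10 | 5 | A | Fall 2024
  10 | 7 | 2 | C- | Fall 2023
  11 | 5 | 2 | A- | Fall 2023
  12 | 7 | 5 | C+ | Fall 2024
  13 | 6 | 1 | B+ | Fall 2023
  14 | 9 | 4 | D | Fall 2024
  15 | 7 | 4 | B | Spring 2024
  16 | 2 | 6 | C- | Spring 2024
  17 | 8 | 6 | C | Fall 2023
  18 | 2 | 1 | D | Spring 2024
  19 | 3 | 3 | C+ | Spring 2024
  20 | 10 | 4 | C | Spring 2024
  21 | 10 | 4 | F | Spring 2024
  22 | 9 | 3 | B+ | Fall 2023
SELECT id, semester FROM enrollments WHERE semester <> 'Spring 2024'

Execution result:
id | semester
1 | Fall 2024
3 | Fall 2024
5 | Fall 2024
6 | Fall 2023
8 | Fall 2023
9 | Fall 2024
10 | Fall 2023
11 | Fall 2023
12 | Fall 2024
13 | Fall 2023
14 | Fall 2024
17 | Fall 2023
22 | Fall 2023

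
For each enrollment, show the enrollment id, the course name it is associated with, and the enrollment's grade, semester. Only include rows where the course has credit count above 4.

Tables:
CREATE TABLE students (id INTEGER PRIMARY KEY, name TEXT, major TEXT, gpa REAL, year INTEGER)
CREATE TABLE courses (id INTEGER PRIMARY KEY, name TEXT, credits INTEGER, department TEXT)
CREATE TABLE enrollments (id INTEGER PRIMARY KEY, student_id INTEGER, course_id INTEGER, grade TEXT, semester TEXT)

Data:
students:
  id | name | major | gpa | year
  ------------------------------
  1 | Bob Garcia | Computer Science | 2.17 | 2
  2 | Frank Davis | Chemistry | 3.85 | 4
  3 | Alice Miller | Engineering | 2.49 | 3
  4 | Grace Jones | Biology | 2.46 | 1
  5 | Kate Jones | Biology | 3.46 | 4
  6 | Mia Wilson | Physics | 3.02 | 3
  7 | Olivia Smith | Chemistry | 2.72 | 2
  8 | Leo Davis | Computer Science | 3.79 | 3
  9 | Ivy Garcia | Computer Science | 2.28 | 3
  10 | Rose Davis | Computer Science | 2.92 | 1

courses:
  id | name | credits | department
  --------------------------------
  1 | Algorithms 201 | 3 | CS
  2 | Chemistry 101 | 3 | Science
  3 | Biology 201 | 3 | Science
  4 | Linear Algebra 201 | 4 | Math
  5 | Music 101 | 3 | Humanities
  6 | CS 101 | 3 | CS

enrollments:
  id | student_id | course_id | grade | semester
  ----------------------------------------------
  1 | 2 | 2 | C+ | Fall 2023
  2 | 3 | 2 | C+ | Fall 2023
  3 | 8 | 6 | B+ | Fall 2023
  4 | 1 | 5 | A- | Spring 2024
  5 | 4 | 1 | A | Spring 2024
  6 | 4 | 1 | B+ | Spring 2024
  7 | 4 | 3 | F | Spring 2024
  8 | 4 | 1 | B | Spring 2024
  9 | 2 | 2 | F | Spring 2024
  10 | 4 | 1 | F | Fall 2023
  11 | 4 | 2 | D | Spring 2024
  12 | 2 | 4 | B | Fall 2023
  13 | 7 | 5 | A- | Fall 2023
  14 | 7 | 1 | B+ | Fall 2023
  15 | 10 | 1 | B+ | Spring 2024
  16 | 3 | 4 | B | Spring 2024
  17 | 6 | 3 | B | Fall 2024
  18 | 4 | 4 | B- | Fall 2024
SELECT c.id, p.name AS course, c.grade, c.semester FROM enrollments c JOIN courses p ON c.course_id = p.id WHERE p.credits > 4

Execution result:
(no rows)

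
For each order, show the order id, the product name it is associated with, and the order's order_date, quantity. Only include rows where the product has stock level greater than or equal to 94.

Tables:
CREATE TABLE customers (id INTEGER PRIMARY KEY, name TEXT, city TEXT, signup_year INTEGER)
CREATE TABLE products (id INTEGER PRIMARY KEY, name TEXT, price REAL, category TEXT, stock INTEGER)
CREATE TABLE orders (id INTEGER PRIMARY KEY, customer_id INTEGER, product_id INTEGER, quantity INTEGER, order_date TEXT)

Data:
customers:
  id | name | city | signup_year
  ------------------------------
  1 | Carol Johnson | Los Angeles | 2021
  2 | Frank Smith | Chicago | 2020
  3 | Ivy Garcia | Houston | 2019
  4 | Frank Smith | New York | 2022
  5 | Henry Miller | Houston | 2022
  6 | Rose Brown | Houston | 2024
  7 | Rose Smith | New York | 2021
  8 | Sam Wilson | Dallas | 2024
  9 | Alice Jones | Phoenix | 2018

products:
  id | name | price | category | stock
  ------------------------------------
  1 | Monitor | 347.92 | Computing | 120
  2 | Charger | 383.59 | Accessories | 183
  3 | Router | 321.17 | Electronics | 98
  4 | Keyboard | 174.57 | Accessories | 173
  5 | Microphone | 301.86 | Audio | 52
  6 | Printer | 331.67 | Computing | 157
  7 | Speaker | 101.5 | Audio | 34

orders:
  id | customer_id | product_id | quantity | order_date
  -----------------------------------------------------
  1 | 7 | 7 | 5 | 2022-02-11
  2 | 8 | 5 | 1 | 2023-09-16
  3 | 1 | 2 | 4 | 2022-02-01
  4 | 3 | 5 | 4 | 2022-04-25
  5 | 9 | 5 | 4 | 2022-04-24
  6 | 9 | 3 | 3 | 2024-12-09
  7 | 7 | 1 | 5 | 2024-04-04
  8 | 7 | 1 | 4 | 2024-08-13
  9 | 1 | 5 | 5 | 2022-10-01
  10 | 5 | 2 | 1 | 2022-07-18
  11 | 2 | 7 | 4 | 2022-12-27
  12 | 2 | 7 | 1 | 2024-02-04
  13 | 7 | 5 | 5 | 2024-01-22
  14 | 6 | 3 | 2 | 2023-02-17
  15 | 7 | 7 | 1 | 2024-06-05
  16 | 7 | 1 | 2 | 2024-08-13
SELECT c.id, p.name AS product, c.order_date, c.quantity FROM orders c JOIN products p ON c.product_id = p.id WHERE p.stock >= 94

Execution result:
id | product | order_date | quantity
3 | Charger | 2022-02-01 | 4
6 | Router | 2024-12-09 | 3
7 | Monitor | 2024-04-04 | 5
8 | Monitor | 2024-08-13 | 4
10 | Charger | 2022-07-18 | 1
14 | Router | 2023-02-17 | 2
16 | Monitor | 2024-08-13 | 2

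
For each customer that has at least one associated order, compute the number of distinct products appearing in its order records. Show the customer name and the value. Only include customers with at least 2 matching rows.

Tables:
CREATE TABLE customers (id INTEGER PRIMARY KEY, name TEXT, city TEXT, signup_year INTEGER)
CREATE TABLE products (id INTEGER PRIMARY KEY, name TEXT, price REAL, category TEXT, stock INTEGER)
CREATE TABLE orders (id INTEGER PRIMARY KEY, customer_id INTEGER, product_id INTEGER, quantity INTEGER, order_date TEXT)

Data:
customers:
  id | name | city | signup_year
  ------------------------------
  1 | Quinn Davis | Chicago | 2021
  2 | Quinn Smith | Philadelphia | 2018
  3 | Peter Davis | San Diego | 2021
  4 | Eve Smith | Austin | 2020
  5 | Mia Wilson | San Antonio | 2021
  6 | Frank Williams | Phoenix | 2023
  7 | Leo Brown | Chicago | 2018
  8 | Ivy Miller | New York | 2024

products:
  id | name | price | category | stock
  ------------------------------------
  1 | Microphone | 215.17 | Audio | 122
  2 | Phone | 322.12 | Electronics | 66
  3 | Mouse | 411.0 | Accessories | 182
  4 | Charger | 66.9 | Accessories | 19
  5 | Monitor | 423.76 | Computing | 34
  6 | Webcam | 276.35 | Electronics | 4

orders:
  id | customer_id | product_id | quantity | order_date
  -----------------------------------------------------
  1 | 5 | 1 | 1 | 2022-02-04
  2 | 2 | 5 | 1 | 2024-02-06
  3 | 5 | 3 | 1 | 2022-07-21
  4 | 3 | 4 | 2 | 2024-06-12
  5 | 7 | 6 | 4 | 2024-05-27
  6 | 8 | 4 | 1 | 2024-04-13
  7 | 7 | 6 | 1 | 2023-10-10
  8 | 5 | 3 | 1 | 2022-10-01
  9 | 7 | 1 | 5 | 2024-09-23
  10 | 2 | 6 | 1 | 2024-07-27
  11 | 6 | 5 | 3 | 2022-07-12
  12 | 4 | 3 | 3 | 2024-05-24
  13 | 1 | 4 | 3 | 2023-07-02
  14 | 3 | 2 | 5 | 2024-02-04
SELECT p.name, COUNT(DISTINCT c.product_id) AS distinct_product_count FROM orders c JOIN customers p ON c.customer_id = p.id GROUP BY p.id, p.name HAVING COUNT(*) >= 2

Execution result:
name | distinct_product_count
Quinn Smith | 2
Peter Davis | 2
Mia Wilson | 2
Leo Brown | 2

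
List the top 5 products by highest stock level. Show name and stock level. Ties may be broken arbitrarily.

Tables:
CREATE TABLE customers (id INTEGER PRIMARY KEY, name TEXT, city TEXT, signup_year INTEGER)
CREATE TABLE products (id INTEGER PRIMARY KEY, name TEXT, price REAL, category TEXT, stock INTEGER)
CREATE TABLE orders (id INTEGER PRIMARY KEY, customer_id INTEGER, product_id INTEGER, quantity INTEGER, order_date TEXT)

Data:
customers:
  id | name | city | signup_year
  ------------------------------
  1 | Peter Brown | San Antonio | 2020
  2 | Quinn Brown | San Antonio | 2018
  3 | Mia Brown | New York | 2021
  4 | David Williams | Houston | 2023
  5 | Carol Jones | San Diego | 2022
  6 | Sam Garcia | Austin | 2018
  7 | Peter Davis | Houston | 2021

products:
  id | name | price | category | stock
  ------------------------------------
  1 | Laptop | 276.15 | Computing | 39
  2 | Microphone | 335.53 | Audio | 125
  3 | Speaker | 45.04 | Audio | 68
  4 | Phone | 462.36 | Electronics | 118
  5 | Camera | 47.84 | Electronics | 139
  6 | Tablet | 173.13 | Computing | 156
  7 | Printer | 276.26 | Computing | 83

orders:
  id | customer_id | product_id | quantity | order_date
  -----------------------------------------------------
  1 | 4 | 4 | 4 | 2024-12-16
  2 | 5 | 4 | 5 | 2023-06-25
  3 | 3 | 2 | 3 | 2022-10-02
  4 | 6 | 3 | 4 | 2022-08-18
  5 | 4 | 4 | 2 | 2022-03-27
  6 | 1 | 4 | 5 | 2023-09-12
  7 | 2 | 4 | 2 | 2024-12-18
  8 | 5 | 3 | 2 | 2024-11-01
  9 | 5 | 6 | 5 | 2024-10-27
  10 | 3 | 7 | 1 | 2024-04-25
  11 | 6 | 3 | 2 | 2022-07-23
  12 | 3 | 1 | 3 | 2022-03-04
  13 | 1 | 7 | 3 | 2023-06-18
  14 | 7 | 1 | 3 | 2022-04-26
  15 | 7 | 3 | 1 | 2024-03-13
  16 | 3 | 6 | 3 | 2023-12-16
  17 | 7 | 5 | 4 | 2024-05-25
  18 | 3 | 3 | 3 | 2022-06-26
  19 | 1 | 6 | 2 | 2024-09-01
SELECT name, stock FROM products ORDER BY stock DESC LIMIT 5

Execution result:
name | stock
Tablet | 156
Camera | 139
Microphone | 125
Phone | 118
Printer | 83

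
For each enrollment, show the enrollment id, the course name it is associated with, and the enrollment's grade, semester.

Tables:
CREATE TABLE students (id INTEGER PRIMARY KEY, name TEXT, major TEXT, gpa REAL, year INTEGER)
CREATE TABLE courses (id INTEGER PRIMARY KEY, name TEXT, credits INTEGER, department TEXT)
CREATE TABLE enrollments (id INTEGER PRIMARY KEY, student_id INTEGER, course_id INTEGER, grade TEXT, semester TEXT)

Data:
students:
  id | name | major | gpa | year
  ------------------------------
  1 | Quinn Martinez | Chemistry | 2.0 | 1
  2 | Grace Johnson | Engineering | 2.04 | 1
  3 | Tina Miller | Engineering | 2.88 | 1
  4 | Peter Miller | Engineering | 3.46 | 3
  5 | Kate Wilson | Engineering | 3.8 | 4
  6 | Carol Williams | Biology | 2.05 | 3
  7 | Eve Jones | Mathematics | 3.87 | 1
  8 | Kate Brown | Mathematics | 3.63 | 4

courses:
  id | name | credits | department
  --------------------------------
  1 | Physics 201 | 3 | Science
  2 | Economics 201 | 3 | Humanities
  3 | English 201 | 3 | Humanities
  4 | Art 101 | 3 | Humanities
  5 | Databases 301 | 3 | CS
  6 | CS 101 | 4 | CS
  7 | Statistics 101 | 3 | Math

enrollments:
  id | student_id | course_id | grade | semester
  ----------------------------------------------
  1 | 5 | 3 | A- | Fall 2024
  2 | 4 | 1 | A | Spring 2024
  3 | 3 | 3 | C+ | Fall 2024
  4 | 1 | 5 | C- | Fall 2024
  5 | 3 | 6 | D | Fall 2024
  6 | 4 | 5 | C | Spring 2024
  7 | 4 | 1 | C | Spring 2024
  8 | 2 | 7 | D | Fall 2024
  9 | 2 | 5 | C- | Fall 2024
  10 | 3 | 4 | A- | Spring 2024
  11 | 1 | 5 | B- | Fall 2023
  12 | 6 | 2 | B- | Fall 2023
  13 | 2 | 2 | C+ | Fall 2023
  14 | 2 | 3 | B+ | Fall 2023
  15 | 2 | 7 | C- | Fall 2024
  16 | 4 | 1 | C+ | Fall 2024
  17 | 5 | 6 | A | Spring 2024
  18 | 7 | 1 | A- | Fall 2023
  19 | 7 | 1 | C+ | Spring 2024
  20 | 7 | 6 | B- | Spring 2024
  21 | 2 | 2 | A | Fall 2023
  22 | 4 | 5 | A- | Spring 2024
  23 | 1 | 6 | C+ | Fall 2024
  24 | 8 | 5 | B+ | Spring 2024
SELECT c.id, p.name AS course, c.grade, c.semester FROM enrollments c JOIN courses p ON c.course_id = p.id

Execution result:
id | course | grade | semester
1 | English 201 | A- | Fall 2024
2 | Physics 201 | A | Spring 2024
3 | English 201 | C+ | Fall 2024
4 | Databases 301 | C- | Fall 2024
5 | CS 101 | D | Fall 2024
6 | Databases 301 | C | Spring 2024
7 | Physics 201 | C | Spring 2024
8 | Statistics 101 | D | Fall 2024
9 | Databases 301 | C- | Fall 2024
10 | Art 101 | A- | Spring 2024
11 | Databases 301 | B- | Fall 2023
12 | Economics 201 | B- | Fall 2023
13 | Economics 201 | C+ | Fall 2023
14 | English 201 | B+ | Fall 2023
15 | Statistics 101 | C- | Fall 2024
16 | Physics 201 | C+ | Fall 2024
17 | CS 101 | A | Spring 2024
18 | Physics 201 | A- | Fall 2023
19 | Physics 201 | C+ | Spring 2024
20 | CS 101 | B- | Spring 2024
21 | Economics 201 | A | Fall 2023
22 | Databases 301 | A- | Spring 2024
23 | CS 101 | C+ | Fall 2024
24 | Databases 301 | B+ | Spring 2024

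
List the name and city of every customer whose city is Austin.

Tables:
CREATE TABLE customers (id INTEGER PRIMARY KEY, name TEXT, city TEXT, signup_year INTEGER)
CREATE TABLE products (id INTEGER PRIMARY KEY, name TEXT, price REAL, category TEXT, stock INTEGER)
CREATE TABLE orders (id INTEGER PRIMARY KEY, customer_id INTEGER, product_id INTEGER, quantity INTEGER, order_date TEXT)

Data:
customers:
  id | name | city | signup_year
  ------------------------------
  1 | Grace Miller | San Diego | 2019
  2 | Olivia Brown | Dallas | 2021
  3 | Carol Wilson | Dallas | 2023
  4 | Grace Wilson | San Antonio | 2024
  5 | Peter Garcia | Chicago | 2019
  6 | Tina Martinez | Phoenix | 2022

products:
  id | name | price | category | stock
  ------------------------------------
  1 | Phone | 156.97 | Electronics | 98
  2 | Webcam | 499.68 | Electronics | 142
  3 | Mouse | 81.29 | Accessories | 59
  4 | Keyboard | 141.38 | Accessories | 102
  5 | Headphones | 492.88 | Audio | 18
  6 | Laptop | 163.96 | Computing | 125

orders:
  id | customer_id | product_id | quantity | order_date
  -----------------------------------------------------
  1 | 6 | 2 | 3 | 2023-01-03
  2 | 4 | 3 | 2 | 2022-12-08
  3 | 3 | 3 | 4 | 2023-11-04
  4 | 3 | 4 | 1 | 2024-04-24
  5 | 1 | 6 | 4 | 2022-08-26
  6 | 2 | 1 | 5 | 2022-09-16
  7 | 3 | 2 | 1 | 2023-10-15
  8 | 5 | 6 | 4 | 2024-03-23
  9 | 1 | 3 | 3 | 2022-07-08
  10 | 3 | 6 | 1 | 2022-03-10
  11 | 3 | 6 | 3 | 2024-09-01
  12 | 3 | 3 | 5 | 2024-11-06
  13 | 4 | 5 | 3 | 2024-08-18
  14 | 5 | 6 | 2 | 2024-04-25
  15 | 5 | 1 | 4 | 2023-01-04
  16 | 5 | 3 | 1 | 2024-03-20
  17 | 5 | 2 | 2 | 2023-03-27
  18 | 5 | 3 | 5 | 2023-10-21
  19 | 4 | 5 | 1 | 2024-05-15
SELECT name, city FROM customers WHERE city = 'Austin'

Execution result:
(no rows)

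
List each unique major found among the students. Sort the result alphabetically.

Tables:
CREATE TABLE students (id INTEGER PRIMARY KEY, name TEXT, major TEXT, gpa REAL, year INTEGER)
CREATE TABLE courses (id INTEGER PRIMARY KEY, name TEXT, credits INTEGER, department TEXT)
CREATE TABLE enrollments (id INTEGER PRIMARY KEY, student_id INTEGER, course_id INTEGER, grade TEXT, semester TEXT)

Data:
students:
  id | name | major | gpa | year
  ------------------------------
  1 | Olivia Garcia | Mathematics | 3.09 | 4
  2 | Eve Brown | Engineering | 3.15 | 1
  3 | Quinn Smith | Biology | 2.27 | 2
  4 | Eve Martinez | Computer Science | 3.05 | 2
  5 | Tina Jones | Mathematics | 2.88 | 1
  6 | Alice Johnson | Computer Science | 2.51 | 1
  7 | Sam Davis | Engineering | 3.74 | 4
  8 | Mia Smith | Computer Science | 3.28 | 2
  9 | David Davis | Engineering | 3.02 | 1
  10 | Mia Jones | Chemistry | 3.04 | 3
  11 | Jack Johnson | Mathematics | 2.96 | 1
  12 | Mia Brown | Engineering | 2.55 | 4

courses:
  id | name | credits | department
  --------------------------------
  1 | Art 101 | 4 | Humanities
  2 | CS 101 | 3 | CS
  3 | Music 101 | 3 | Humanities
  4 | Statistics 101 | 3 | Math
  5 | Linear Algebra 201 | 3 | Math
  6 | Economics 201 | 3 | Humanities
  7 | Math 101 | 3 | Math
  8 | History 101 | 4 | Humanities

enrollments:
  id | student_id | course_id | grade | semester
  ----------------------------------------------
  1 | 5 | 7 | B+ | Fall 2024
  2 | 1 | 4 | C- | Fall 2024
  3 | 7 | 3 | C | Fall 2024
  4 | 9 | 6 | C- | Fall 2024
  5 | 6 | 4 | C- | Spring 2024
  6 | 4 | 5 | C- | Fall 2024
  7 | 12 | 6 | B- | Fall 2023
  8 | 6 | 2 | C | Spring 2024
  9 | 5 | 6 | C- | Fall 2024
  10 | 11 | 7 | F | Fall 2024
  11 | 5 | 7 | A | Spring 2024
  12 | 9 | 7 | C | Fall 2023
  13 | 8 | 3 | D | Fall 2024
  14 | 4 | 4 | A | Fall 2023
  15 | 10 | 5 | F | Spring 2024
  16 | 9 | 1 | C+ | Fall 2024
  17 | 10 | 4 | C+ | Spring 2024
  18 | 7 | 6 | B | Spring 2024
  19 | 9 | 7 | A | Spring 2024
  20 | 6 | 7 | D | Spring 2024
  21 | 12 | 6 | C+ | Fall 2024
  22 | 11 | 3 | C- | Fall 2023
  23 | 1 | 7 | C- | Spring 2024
SELECT DISTINCT major FROM students ORDER BY major

Execution result:
major
Biology
Chemistry
Computer Science
Engineering
Mathematics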